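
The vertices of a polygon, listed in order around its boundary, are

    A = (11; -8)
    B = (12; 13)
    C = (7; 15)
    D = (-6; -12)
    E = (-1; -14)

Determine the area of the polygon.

Cross-terms: 239, 89, 6, 72, 162  ⇒  Σ = 568
Area = |Σ|/2 = 284.

284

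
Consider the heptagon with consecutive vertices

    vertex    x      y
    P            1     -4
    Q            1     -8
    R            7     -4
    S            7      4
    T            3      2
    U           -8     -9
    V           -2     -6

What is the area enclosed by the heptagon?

P→Q: (1)(-8) − (1)(-4) = -4
Q→R: (1)(-4) − (7)(-8) = 52
R→S: (7)(4) − (7)(-4) = 56
S→T: (7)(2) − (3)(4) = 2
T→U: (3)(-9) − (-8)(2) = -11
U→V: (-8)(-6) − (-2)(-9) = 30
V→P: (-2)(-4) − (1)(-6) = 14
Σ = 139
Area = |Σ|/2 = 69.5.

69.5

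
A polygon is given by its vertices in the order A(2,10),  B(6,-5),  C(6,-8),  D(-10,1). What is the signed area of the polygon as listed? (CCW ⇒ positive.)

-132

Σ = (-70) + (-18) + (-74) + (-102) = -264
Signed area = Σ/2 = -132 (negative ⇒ clockwise traversal).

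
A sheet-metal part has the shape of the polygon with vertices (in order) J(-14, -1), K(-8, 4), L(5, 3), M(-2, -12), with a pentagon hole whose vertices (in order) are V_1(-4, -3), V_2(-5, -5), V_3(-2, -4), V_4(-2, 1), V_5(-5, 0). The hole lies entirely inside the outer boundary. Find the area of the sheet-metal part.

151.5

Outer boundary:
Apply the surveyor's formula: 2A = Σ (x_i·y_{i+1} − x_{i+1}·y_i), indices taken mod 4.
Σ = (-64) + (-44) + (-54) + (-166) = -328
Area = |Σ|/2 = 164.
Hole:
Cross-terms: 5, 10, -10, 5, 15  ⇒  Σ = 25
Area = |Σ|/2 = 12.5.
Net area = 164 − 12.5 = 151.5.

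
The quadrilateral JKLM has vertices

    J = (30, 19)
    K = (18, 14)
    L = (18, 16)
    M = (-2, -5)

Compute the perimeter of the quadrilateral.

84

|JK| = √((-12)² + (-5)²) = √169 = 13
|KL| = √((0)² + (2)²) = √4 = 2
|LM| = √((-20)² + (-21)²) = √841 = 29
|MJ| = √((32)² + (24)²) = √1600 = 40
Perimeter = 13 + 2 + 29 + 40 = 84.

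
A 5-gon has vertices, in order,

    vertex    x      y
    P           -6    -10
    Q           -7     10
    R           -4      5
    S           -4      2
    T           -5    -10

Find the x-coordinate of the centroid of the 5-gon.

Apply the surveyor's formula. First the cross-terms c_i = x_i·y_{i+1} − x_{i+1}·y_i:
  -130, 5, 12, 50, -10  ⇒  2A = -73, A = -36.5.
Then Σ (x_i + x_{i+1})·c_i = 1199, so x̄ = 1199 / (6·(-36.5)) = -1199/219.

-1199/219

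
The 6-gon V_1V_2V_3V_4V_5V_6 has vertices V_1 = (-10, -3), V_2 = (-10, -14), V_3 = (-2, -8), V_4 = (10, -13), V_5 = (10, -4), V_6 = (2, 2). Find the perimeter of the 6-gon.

66

|V_1V_2| = √((0)² + (-11)²) = √121 = 11
|V_2V_3| = √((8)² + (6)²) = √100 = 10
|V_3V_4| = √((12)² + (-5)²) = √169 = 13
|V_4V_5| = √((0)² + (9)²) = √81 = 9
|V_5V_6| = √((-8)² + (6)²) = √100 = 10
|V_6V_1| = √((-12)² + (-5)²) = √169 = 13
Perimeter = 11 + 10 + 13 + 9 + 10 + 13 = 66.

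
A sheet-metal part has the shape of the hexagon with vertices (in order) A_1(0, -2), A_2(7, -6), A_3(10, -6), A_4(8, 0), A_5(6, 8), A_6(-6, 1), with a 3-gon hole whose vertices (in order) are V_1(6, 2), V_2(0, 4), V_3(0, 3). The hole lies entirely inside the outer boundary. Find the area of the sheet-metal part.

Outer boundary:
A_1→A_2: (0)(-6) − (7)(-2) = 14
A_2→A_3: (7)(-6) − (10)(-6) = 18
A_3→A_4: (10)(0) − (8)(-6) = 48
A_4→A_5: (8)(8) − (6)(0) = 64
A_5→A_6: (6)(1) − (-6)(8) = 54
A_6→A_1: (-6)(-2) − (0)(1) = 12
Σ = 210
Area = |Σ|/2 = 105.
Hole:
Apply the shoelace (surveyor's) formula: 2A = Σ (x_i·y_{i+1} − x_{i+1}·y_i), indices taken mod 3.
Σ = (24) + (0) + (-18) = 6
Area = |Σ|/2 = 3.
Net area = 105 − 3 = 102.

102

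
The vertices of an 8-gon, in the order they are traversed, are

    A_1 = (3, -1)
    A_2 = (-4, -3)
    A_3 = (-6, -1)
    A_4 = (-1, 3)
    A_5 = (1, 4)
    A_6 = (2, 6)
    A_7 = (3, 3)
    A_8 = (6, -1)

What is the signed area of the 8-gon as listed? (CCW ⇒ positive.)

-45.5

A_1→A_2: (3)(-3) − (-4)(-1) = -13
A_2→A_3: (-4)(-1) − (-6)(-3) = -14
A_3→A_4: (-6)(3) − (-1)(-1) = -19
A_4→A_5: (-1)(4) − (1)(3) = -7
A_5→A_6: (1)(6) − (2)(4) = -2
A_6→A_7: (2)(3) − (3)(6) = -12
A_7→A_8: (3)(-1) − (6)(3) = -21
A_8→A_1: (6)(-1) − (3)(-1) = -3
Σ = -91
Signed area = Σ/2 = -45.5 (negative ⇒ clockwise traversal).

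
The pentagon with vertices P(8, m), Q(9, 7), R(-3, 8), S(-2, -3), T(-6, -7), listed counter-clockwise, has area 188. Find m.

-10

Write out the shoelace sum; only the two edges meeting at P involve m:
2·Area = [((-6)·m − 8·(-7)) + (8·7 − 9·m)] + 114
       = -15·m + 226 = 376
⇒ m = -10.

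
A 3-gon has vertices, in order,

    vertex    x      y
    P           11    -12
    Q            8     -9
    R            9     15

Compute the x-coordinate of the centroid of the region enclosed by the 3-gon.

Apply the shoelace (surveyor's) formula. First the cross-terms c_i = x_i·y_{i+1} − x_{i+1}·y_i:
  -3, 201, -273  ⇒  2A = -75, A = -37.5.
Then Σ (x_i + x_{i+1})·c_i = -2100, so x̄ = -2100 / (6·(-37.5)) = 28/3.

28/3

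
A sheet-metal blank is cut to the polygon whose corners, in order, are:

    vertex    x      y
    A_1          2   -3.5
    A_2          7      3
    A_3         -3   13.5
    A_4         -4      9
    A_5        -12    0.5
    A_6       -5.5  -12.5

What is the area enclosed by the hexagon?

Apply the shoelace formula: 2A = Σ (x_i·y_{i+1} − x_{i+1}·y_i), indices taken mod 6.
A_1→A_2: (2)(3) − (7)(-3.5) = 30.5
A_2→A_3: (7)(13.5) − (-3)(3) = 103.5
A_3→A_4: (-3)(9) − (-4)(13.5) = 27
A_4→A_5: (-4)(0.5) − (-12)(9) = 106
A_5→A_6: (-12)(-12.5) − (-5.5)(0.5) = 152.75
A_6→A_1: (-5.5)(-3.5) − (2)(-12.5) = 44.25
Σ = 464
Area = |Σ|/2 = 232.

232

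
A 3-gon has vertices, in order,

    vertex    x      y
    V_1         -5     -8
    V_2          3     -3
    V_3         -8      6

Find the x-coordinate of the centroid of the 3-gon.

Apply the surveyor's formula. First the cross-terms c_i = x_i·y_{i+1} − x_{i+1}·y_i:
  39, -6, 94  ⇒  2A = 127, A = 63.5.
Then Σ (x_i + x_{i+1})·c_i = -1270, so x̄ = -1270 / (6·63.5) = -10/3.

-10/3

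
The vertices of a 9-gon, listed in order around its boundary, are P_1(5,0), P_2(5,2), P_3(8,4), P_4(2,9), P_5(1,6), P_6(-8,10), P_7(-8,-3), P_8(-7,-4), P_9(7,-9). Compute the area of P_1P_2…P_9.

Cross-terms: 10, 4, 64, 3, 58, 104, 11, 91, 45  ⇒  Σ = 390
Area = |Σ|/2 = 195.

195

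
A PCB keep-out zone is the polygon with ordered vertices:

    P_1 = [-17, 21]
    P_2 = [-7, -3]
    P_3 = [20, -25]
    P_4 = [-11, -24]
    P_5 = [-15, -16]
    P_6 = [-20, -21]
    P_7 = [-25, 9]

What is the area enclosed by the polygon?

Σ = (198) + (235) + (-755) + (-184) + (-5) + (-705) + (-372) = -1588
Area = |Σ|/2 = 794.

794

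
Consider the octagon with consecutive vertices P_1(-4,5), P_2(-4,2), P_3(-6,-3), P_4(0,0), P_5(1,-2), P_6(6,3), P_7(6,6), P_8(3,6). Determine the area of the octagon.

63

Apply Gauss's area formula: 2A = Σ (x_i·y_{i+1} − x_{i+1}·y_i), indices taken mod 8.
Σ = (12) + (24) + (0) + (0) + (15) + (18) + (18) + (39) = 126
Area = |Σ|/2 = 63.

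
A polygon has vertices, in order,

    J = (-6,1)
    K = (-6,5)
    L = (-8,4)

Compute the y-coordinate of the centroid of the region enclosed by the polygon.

Apply Gauss's area formula. First the cross-terms c_i = x_i·y_{i+1} − x_{i+1}·y_i:
  -24, 16, 16  ⇒  2A = 8, A = 4.
Then Σ (y_i + y_{i+1})·c_i = 80, so ȳ = 80 / (6·4) = 10/3.

10/3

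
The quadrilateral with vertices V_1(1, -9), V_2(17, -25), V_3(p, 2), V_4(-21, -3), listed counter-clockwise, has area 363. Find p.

Write out the shoelace sum; only the two edges meeting at V_3 involve p:
2·Area = [(17·2 − p·(-25)) + (p·(-3) − (-21)·2)] + 320
       = 22·p + 396 = 726
⇒ p = 15.

15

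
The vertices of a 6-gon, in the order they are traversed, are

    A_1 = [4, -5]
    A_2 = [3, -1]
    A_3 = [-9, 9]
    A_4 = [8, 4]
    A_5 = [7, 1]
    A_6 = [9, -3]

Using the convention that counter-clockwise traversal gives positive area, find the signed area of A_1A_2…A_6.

-81

Σ = (11) + (18) + (-108) + (-20) + (-30) + (-33) = -162
Signed area = Σ/2 = -81 (negative ⇒ clockwise traversal).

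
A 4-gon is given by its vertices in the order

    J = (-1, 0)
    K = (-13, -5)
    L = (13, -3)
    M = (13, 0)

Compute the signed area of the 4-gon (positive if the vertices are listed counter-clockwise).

74

Apply the shoelace (surveyor's) formula: 2A = Σ (x_i·y_{i+1} − x_{i+1}·y_i), indices taken mod 4.
Σ = (5) + (104) + (39) + (0) = 148
Signed area = Σ/2 = 74 (positive ⇒ counter-clockwise traversal).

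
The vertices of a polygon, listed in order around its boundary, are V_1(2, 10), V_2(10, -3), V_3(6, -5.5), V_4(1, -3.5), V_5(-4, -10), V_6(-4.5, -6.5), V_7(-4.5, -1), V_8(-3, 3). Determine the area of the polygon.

139.375

Apply the shoelace formula: 2A = Σ (x_i·y_{i+1} − x_{i+1}·y_i), indices taken mod 8.
Σ = (-106) + (-37) + (-15.5) + (-24) + (-19) + (-24.75) + (-16.5) + (-36) = -278.75
Area = |Σ|/2 = 139.375.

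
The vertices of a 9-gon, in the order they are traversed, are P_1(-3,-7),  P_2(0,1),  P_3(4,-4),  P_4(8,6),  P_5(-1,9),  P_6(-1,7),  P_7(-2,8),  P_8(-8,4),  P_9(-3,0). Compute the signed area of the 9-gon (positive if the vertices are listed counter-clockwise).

P_1→P_2: (-3)(1) − (0)(-7) = -3
P_2→P_3: (0)(-4) − (4)(1) = -4
P_3→P_4: (4)(6) − (8)(-4) = 56
P_4→P_5: (8)(9) − (-1)(6) = 78
P_5→P_6: (-1)(7) − (-1)(9) = 2
P_6→P_7: (-1)(8) − (-2)(7) = 6
P_7→P_8: (-2)(4) − (-8)(8) = 56
P_8→P_9: (-8)(0) − (-3)(4) = 12
P_9→P_1: (-3)(-7) − (-3)(0) = 21
Σ = 224
Signed area = Σ/2 = 112 (positive ⇒ counter-clockwise traversal).

112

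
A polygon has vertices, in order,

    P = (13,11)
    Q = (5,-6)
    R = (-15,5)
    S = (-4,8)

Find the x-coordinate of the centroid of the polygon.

Apply the shoelace (surveyor's) formula. First the cross-terms c_i = x_i·y_{i+1} − x_{i+1}·y_i:
  -133, -65, -100, -148  ⇒  2A = -446, A = -223.
Then Σ (x_i + x_{i+1})·c_i = -1176, so x̄ = -1176 / (6·(-223)) = 196/223.

196/223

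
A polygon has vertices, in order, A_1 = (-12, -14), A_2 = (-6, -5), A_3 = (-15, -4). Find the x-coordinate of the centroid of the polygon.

Apply the surveyor's formula. First the cross-terms c_i = x_i·y_{i+1} − x_{i+1}·y_i:
  -24, -51, 162  ⇒  2A = 87, A = 43.5.
Then Σ (x_i + x_{i+1})·c_i = -2871, so x̄ = -2871 / (6·43.5) = -11.

-11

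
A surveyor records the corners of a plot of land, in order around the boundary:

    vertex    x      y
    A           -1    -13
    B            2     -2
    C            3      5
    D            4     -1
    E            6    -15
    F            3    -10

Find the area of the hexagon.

Apply Gauss's area formula: 2A = Σ (x_i·y_{i+1} − x_{i+1}·y_i), indices taken mod 6.
Σ = (28) + (16) + (-23) + (-54) + (-15) + (-49) = -97
Area = |Σ|/2 = 48.5.

48.5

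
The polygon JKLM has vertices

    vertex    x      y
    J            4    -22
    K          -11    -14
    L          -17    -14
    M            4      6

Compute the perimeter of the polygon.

|JK| = √((-15)² + (8)²) = √289 = 17
|KL| = √((-6)² + (0)²) = √36 = 6
|LM| = √((21)² + (20)²) = √841 = 29
|MJ| = √((0)² + (-28)²) = √784 = 28
Perimeter = 17 + 6 + 29 + 28 = 80.

80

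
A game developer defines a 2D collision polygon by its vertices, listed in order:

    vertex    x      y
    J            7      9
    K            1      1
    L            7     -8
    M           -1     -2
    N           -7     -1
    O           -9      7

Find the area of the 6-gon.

Apply the surveyor's formula: 2A = Σ (x_i·y_{i+1} − x_{i+1}·y_i), indices taken mod 6.
Cross-terms: -2, -15, -22, -13, -58, -130  ⇒  Σ = -240
Area = |Σ|/2 = 120.

120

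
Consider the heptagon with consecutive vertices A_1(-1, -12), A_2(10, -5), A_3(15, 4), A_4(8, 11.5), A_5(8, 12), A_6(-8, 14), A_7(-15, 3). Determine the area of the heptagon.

Cross-terms: 125, 115, 140.5, 4, 208, 186, 183  ⇒  Σ = 961.5
Area = |Σ|/2 = 480.75.

480.75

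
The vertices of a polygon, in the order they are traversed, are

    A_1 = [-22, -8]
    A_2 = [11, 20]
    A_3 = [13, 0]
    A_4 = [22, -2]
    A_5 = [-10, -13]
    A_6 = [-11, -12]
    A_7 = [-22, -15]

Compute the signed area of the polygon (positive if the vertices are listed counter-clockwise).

Apply Gauss's area formula: 2A = Σ (x_i·y_{i+1} − x_{i+1}·y_i), indices taken mod 7.
A_1→A_2: (-22)(20) − (11)(-8) = -352
A_2→A_3: (11)(0) − (13)(20) = -260
A_3→A_4: (13)(-2) − (22)(0) = -26
A_4→A_5: (22)(-13) − (-10)(-2) = -306
A_5→A_6: (-10)(-12) − (-11)(-13) = -23
A_6→A_7: (-11)(-15) − (-22)(-12) = -99
A_7→A_1: (-22)(-8) − (-22)(-15) = -154
Σ = -1220
Signed area = Σ/2 = -610 (negative ⇒ clockwise traversal).

-610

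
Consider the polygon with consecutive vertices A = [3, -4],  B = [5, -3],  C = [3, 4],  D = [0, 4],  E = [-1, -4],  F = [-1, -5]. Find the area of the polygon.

38

A→B: (3)(-3) − (5)(-4) = 11
B→C: (5)(4) − (3)(-3) = 29
C→D: (3)(4) − (0)(4) = 12
D→E: (0)(-4) − (-1)(4) = 4
E→F: (-1)(-5) − (-1)(-4) = 1
F→A: (-1)(-4) − (3)(-5) = 19
Σ = 76
Area = |Σ|/2 = 38.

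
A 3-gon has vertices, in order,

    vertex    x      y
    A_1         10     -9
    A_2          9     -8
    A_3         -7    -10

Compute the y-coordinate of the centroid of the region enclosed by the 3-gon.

Apply the surveyor's formula. First the cross-terms c_i = x_i·y_{i+1} − x_{i+1}·y_i:
  1, -146, 163  ⇒  2A = 18, A = 9.
Then Σ (y_i + y_{i+1})·c_i = -486, so ȳ = -486 / (6·9) = -9.

-9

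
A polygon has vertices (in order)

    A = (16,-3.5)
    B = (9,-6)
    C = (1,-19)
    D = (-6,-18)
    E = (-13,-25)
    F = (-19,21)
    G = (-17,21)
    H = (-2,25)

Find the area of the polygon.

Apply Gauss's area formula: 2A = Σ (x_i·y_{i+1} − x_{i+1}·y_i), indices taken mod 8.
Σ = (-64.5) + (-165) + (-132) + (-84) + (-748) + (-42) + (-383) + (-393) = -2011.5
Area = |Σ|/2 = 1005.75.

1005.75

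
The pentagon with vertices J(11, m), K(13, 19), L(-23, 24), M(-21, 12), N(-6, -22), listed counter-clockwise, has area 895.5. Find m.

The doubled signed area Σ (x_i y_{i+1} − x_{i+1} y_i) is linear in m.
With m=0 it equals 1962; the coefficient of m is -19 (from the two edges through J).
So -19·m + 1962 = 2·895.5 = 1791 ⇒ m = 9.

9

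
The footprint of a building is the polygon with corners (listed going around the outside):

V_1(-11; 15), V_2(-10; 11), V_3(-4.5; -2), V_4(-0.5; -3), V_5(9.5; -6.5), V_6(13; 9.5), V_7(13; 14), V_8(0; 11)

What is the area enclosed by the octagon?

320

Cross-terms: 29, 69.5, 12.5, 31.75, 174.75, 58.5, 143, 121  ⇒  Σ = 640
Area = |Σ|/2 = 320.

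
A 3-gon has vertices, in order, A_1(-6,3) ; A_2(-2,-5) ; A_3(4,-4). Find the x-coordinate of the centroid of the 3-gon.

Apply the shoelace (surveyor's) formula. First the cross-terms c_i = x_i·y_{i+1} − x_{i+1}·y_i:
  36, 28, -12  ⇒  2A = 52, A = 26.
Then Σ (x_i + x_{i+1})·c_i = -208, so x̄ = -208 / (6·26) = -4/3.

-4/3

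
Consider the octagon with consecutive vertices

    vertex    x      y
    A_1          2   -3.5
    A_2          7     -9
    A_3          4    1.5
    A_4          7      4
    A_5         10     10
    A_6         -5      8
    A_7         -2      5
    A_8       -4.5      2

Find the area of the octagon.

Σ = (6.5) + (46.5) + (5.5) + (30) + (130) + (-9) + (18.5) + (11.75) = 239.75
Area = |Σ|/2 = 119.875.

119.875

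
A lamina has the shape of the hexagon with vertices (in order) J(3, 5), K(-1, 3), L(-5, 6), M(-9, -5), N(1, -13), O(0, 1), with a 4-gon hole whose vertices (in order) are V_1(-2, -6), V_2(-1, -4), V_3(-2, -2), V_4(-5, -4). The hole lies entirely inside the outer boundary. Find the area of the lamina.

Outer boundary:
Apply the shoelace formula: 2A = Σ (x_i·y_{i+1} − x_{i+1}·y_i), indices taken mod 6.
Σ = (14) + (9) + (79) + (122) + (1) + (-3) = 222
Area = |Σ|/2 = 111.
Hole:
Σ = (2) + (-6) + (-2) + (22) = 16
Area = |Σ|/2 = 8.
Net area = 111 − 8 = 103.

103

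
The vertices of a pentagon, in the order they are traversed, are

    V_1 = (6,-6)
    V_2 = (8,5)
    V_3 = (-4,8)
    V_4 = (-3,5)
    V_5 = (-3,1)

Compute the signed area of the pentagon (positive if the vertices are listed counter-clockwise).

Cross-terms: 78, 84, 4, 12, 12  ⇒  Σ = 190
Signed area = Σ/2 = 95 (positive ⇒ counter-clockwise traversal).

95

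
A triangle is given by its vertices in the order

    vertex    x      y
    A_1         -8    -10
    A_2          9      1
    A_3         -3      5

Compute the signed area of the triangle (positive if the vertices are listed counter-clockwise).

Apply the shoelace formula: 2A = Σ (x_i·y_{i+1} − x_{i+1}·y_i), indices taken mod 3.
A_1→A_2: (-8)(1) − (9)(-10) = 82
A_2→A_3: (9)(5) − (-3)(1) = 48
A_3→A_1: (-3)(-10) − (-8)(5) = 70
Σ = 200
Signed area = Σ/2 = 100 (positive ⇒ counter-clockwise traversal).

100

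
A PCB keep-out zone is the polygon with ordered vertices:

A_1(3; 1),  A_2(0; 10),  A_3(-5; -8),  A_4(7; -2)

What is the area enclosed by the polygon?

79.5

Σ = (30) + (50) + (66) + (13) = 159
Area = |Σ|/2 = 79.5.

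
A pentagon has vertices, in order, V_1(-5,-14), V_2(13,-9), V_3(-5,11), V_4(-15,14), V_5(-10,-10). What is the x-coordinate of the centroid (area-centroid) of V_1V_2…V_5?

Apply Gauss's area formula. First the cross-terms c_i = x_i·y_{i+1} − x_{i+1}·y_i:
  227, 98, 95, 290, 90  ⇒  2A = 800, A = 400.
Then Σ (x_i + x_{i+1})·c_i = -7900, so x̄ = -7900 / (6·400) = -79/24.

-79/24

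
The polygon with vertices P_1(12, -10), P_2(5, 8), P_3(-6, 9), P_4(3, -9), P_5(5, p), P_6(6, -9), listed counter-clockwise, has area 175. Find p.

-12

Write out the shoelace sum; only the two edges meeting at P_5 involve p:
2·Area = [(3·p − 5·(-9)) + (5·(-9) − 6·p)] + 314
       = -3·p + 314 = 350
⇒ p = -12.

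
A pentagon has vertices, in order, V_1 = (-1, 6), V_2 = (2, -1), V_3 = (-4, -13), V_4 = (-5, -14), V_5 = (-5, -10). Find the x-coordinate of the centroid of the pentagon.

Apply the shoelace formula. First the cross-terms c_i = x_i·y_{i+1} − x_{i+1}·y_i:
  -11, -30, -9, -20, -40  ⇒  2A = -110, A = -55.
Then Σ (x_i + x_{i+1})·c_i = 570, so x̄ = 570 / (6·(-55)) = -19/11.

-19/11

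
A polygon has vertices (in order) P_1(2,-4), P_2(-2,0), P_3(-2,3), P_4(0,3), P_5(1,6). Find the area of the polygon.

19.5

Σ = (-8) + (-6) + (-6) + (-3) + (-16) = -39
Area = |Σ|/2 = 19.5.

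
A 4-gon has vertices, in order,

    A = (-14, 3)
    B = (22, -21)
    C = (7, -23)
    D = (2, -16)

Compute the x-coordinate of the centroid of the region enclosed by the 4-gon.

Apply Gauss's area formula. First the cross-terms c_i = x_i·y_{i+1} − x_{i+1}·y_i:
  228, -359, -66, -218  ⇒  2A = -415, A = -207.5.
Then Σ (x_i + x_{i+1})·c_i = -6565, so x̄ = -6565 / (6·(-207.5)) = 1313/249.

1313/249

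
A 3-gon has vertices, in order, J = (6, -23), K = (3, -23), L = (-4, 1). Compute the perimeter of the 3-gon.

54

|JK| = √((-3)² + (0)²) = √9 = 3
|KL| = √((-7)² + (24)²) = √625 = 25
|LJ| = √((10)² + (-24)²) = √676 = 26
Perimeter = 3 + 25 + 26 = 54.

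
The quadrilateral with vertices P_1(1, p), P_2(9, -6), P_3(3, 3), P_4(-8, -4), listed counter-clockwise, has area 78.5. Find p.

Write out the shoelace sum; only the two edges meeting at P_1 involve p:
2·Area = [((-8)·p − 1·(-4)) + (1·(-6) − 9·p)] + 57
       = -17·p + 55 = 157
⇒ p = -6.

-6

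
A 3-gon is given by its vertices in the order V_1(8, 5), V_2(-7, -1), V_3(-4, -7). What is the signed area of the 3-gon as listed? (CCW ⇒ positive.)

Σ = (27) + (45) + (36) = 108
Signed area = Σ/2 = 54 (positive ⇒ counter-clockwise traversal).

54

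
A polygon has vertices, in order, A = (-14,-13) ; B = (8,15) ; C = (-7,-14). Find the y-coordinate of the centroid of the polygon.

-4

Apply the shoelace (surveyor's) formula. First the cross-terms c_i = x_i·y_{i+1} − x_{i+1}·y_i:
  -106, -7, -105  ⇒  2A = -218, A = -109.
Then Σ (y_i + y_{i+1})·c_i = 2616, so ȳ = 2616 / (6·(-109)) = -4.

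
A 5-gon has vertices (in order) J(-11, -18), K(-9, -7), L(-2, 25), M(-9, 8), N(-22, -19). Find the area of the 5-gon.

209.5

Apply the shoelace formula: 2A = Σ (x_i·y_{i+1} − x_{i+1}·y_i), indices taken mod 5.
Σ = (-85) + (-239) + (209) + (347) + (187) = 419
Area = |Σ|/2 = 209.5.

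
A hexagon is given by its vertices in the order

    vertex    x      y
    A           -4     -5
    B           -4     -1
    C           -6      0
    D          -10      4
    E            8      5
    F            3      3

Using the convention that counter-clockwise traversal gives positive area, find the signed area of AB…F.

Apply the surveyor's formula: 2A = Σ (x_i·y_{i+1} − x_{i+1}·y_i), indices taken mod 6.
Σ = (-16) + (-6) + (-24) + (-82) + (9) + (-3) = -122
Signed area = Σ/2 = -61 (negative ⇒ clockwise traversal).

-61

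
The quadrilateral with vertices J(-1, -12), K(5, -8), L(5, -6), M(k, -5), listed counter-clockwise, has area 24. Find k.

0

Write out the shoelace sum; only the two edges meeting at M involve k:
2·Area = [(5·(-5) − k·(-6)) + (k·(-12) − (-1)·(-5))] + 78
       = -6·k + 48 = 48
⇒ k = 0.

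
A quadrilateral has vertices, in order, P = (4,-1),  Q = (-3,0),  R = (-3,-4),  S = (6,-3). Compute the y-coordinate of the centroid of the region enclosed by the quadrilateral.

-25/12

Apply the shoelace (surveyor's) formula. First the cross-terms c_i = x_i·y_{i+1} − x_{i+1}·y_i:
  -3, 12, 33, 6  ⇒  2A = 48, A = 24.
Then Σ (y_i + y_{i+1})·c_i = -300, so ȳ = -300 / (6·24) = -25/12.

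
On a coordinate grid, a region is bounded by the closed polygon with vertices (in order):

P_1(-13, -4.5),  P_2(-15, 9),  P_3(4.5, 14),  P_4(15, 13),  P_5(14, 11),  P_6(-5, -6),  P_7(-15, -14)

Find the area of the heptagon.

383.5

Cross-terms: -184.5, -250.5, -151.5, -17, -29, -20, -114.5  ⇒  Σ = -767
Area = |Σ|/2 = 383.5.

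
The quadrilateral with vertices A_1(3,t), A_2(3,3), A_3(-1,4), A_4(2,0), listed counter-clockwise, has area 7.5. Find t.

1

The doubled signed area Σ (x_i y_{i+1} − x_{i+1} y_i) is linear in t.
With t=0 it equals 16; the coefficient of t is -1 (from the two edges through A_1).
So -1·t + 16 = 2·7.5 = 15 ⇒ t = 1.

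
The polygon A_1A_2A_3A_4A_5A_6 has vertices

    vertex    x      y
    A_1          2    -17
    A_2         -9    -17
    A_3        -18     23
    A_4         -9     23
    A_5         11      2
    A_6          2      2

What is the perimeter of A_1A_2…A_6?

118

|A_1A_2| = √((-11)² + (0)²) = √121 = 11
|A_2A_3| = √((-9)² + (40)²) = √1681 = 41
|A_3A_4| = √((9)² + (0)²) = √81 = 9
|A_4A_5| = √((20)² + (-21)²) = √841 = 29
|A_5A_6| = √((-9)² + (0)²) = √81 = 9
|A_6A_1| = √((0)² + (-19)²) = √361 = 19
Perimeter = 11 + 41 + 9 + 29 + 9 + 19 = 118.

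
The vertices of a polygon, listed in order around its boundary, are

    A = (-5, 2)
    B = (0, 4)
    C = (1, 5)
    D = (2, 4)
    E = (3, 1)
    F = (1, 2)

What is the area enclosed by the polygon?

Apply the shoelace formula: 2A = Σ (x_i·y_{i+1} − x_{i+1}·y_i), indices taken mod 6.
Σ = (-20) + (-4) + (-6) + (-10) + (5) + (12) = -23
Area = |Σ|/2 = 11.5.

11.5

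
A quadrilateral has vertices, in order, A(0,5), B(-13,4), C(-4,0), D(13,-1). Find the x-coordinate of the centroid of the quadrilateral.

-118/225

Apply the surveyor's formula. First the cross-terms c_i = x_i·y_{i+1} − x_{i+1}·y_i:
  65, 16, 4, 65  ⇒  2A = 150, A = 75.
Then Σ (x_i + x_{i+1})·c_i = -236, so x̄ = -236 / (6·75) = -118/225.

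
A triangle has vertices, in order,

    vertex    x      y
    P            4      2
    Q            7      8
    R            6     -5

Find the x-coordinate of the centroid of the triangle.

Apply the shoelace (surveyor's) formula. First the cross-terms c_i = x_i·y_{i+1} − x_{i+1}·y_i:
  18, -83, 32  ⇒  2A = -33, A = -16.5.
Then Σ (x_i + x_{i+1})·c_i = -561, so x̄ = -561 / (6·(-16.5)) = 17/3.

17/3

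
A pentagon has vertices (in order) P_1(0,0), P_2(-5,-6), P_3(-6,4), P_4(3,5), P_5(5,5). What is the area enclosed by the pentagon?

54

Apply the surveyor's formula: 2A = Σ (x_i·y_{i+1} − x_{i+1}·y_i), indices taken mod 5.
Σ = (0) + (-56) + (-42) + (-10) + (0) = -108
Area = |Σ|/2 = 54.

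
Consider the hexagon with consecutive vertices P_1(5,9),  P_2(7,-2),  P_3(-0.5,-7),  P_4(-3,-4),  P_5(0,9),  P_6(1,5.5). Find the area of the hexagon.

Apply the shoelace (surveyor's) formula: 2A = Σ (x_i·y_{i+1} − x_{i+1}·y_i), indices taken mod 6.
P_1→P_2: (5)(-2) − (7)(9) = -73
P_2→P_3: (7)(-7) − (-0.5)(-2) = -50
P_3→P_4: (-0.5)(-4) − (-3)(-7) = -19
P_4→P_5: (-3)(9) − (0)(-4) = -27
P_5→P_6: (0)(5.5) − (1)(9) = -9
P_6→P_1: (1)(9) − (5)(5.5) = -18.5
Σ = -196.5
Area = |Σ|/2 = 98.25.

98.25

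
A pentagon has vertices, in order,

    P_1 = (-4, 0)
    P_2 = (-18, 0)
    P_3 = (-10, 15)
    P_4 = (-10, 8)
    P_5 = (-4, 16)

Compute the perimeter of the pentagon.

64

|P_1P_2| = √((-14)² + (0)²) = √196 = 14
|P_2P_3| = √((8)² + (15)²) = √289 = 17
|P_3P_4| = √((0)² + (-7)²) = √49 = 7
|P_4P_5| = √((6)² + (8)²) = √100 = 10
|P_5P_1| = √((0)² + (-16)²) = √256 = 16
Perimeter = 14 + 17 + 7 + 10 + 16 = 64.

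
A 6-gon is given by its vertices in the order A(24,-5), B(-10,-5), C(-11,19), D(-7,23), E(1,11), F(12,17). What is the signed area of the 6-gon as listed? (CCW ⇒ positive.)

-609

Apply Gauss's area formula: 2A = Σ (x_i·y_{i+1} − x_{i+1}·y_i), indices taken mod 6.
Σ = (-170) + (-245) + (-120) + (-100) + (-115) + (-468) = -1218
Signed area = Σ/2 = -609 (negative ⇒ clockwise traversal).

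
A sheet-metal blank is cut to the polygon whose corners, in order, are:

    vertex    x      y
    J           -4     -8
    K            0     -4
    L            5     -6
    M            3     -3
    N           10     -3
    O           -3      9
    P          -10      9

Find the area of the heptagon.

160

Apply the shoelace (surveyor's) formula: 2A = Σ (x_i·y_{i+1} − x_{i+1}·y_i), indices taken mod 7.
J→K: (-4)(-4) − (0)(-8) = 16
K→L: (0)(-6) − (5)(-4) = 20
L→M: (5)(-3) − (3)(-6) = 3
M→N: (3)(-3) − (10)(-3) = 21
N→O: (10)(9) − (-3)(-3) = 81
O→P: (-3)(9) − (-10)(9) = 63
P→J: (-10)(-8) − (-4)(9) = 116
Σ = 320
Area = |Σ|/2 = 160.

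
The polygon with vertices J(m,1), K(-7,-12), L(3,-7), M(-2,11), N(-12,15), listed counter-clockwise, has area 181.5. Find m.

-6

Write out the shoelace sum; only the two edges meeting at J involve m:
2·Area = [((-12)·1 − m·15) + (m·(-12) − (-7)·1)] + 206
       = -27·m + 201 = 363
⇒ m = -6.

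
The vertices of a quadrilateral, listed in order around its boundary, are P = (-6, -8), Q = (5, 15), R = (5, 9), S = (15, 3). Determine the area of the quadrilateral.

151

Cross-terms: -50, -30, -120, -102  ⇒  Σ = -302
Area = |Σ|/2 = 151.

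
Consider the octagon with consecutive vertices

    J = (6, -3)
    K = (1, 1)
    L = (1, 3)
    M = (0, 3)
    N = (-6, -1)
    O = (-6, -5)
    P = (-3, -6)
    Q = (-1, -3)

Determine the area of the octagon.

50.5

Apply Gauss's area formula: 2A = Σ (x_i·y_{i+1} − x_{i+1}·y_i), indices taken mod 8.
Σ = (9) + (2) + (3) + (18) + (24) + (21) + (3) + (21) = 101
Area = |Σ|/2 = 50.5.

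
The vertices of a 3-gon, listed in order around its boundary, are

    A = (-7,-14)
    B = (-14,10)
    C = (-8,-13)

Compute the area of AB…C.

A→B: (-7)(10) − (-14)(-14) = -266
B→C: (-14)(-13) − (-8)(10) = 262
C→A: (-8)(-14) − (-7)(-13) = 21
Σ = 17
Area = |Σ|/2 = 8.5.

8.5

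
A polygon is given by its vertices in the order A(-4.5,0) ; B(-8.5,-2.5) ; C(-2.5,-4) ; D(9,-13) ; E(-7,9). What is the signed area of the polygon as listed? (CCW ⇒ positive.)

69

Apply Gauss's area formula: 2A = Σ (x_i·y_{i+1} − x_{i+1}·y_i), indices taken mod 5.
A→B: (-4.5)(-2.5) − (-8.5)(0) = 11.25
B→C: (-8.5)(-4) − (-2.5)(-2.5) = 27.75
C→D: (-2.5)(-13) − (9)(-4) = 68.5
D→E: (9)(9) − (-7)(-13) = -10
E→A: (-7)(0) − (-4.5)(9) = 40.5
Σ = 138
Signed area = Σ/2 = 69 (positive ⇒ counter-clockwise traversal).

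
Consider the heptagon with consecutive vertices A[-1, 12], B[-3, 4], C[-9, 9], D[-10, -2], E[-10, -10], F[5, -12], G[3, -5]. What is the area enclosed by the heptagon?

220.5

Apply the shoelace formula: 2A = Σ (x_i·y_{i+1} − x_{i+1}·y_i), indices taken mod 7.
Cross-terms: 32, 9, 108, 80, 170, 11, 31  ⇒  Σ = 441
Area = |Σ|/2 = 220.5.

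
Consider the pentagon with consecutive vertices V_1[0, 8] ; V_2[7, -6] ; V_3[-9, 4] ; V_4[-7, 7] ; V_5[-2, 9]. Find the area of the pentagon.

91

Apply the shoelace (surveyor's) formula: 2A = Σ (x_i·y_{i+1} − x_{i+1}·y_i), indices taken mod 5.
Σ = (-56) + (-26) + (-35) + (-49) + (-16) = -182
Area = |Σ|/2 = 91.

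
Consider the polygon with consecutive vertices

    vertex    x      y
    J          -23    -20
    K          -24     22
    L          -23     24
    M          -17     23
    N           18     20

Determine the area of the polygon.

915.5

Apply the shoelace formula: 2A = Σ (x_i·y_{i+1} − x_{i+1}·y_i), indices taken mod 5.
Σ = (-986) + (-70) + (-121) + (-754) + (100) = -1831
Area = |Σ|/2 = 915.5.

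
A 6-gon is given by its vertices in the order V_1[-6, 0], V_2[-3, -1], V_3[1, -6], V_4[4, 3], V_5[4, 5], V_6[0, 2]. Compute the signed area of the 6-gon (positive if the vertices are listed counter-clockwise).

Apply the shoelace formula: 2A = Σ (x_i·y_{i+1} − x_{i+1}·y_i), indices taken mod 6.
Σ = (6) + (19) + (27) + (8) + (8) + (12) = 80
Signed area = Σ/2 = 40 (positive ⇒ counter-clockwise traversal).

40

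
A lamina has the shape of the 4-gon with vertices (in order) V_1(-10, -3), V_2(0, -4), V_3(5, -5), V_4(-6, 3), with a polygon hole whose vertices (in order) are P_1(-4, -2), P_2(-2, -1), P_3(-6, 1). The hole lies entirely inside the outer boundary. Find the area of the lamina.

42.5

Outer boundary:
Σ = (40) + (20) + (-15) + (48) = 93
Area = |Σ|/2 = 46.5.
Hole:
Cross-terms: 0, -8, 16  ⇒  Σ = 8
Area = |Σ|/2 = 4.
Net area = 46.5 − 4 = 42.5.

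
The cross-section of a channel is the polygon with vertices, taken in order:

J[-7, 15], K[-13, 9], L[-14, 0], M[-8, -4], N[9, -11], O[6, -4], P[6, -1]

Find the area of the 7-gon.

284.5

Σ = (132) + (126) + (56) + (124) + (30) + (18) + (83) = 569
Area = |Σ|/2 = 284.5.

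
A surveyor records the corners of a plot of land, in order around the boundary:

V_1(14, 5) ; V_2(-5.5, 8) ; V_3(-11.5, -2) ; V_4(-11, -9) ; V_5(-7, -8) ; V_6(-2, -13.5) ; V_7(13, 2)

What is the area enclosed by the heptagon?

Apply the surveyor's formula: 2A = Σ (x_i·y_{i+1} − x_{i+1}·y_i), indices taken mod 7.
Σ = (139.5) + (103) + (81.5) + (25) + (78.5) + (171.5) + (37) = 636
Area = |Σ|/2 = 318.

318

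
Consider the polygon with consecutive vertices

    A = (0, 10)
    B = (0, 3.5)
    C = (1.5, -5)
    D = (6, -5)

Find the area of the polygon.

38.625

Σ = (0) + (-5.25) + (22.5) + (60) = 77.25
Area = |Σ|/2 = 38.625.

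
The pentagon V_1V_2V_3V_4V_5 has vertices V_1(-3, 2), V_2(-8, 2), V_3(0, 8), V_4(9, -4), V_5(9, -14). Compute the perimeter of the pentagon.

60

|V_1V_2| = √((-5)² + (0)²) = √25 = 5
|V_2V_3| = √((8)² + (6)²) = √100 = 10
|V_3V_4| = √((9)² + (-12)²) = √225 = 15
|V_4V_5| = √((0)² + (-10)²) = √100 = 10
|V_5V_1| = √((-12)² + (16)²) = √400 = 20
Perimeter = 5 + 10 + 15 + 10 + 20 = 60.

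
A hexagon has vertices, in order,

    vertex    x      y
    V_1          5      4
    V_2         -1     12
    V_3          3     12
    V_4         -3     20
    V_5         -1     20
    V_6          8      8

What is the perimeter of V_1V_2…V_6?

|V_1V_2| = √((-6)² + (8)²) = √100 = 10
|V_2V_3| = √((4)² + (0)²) = √16 = 4
|V_3V_4| = √((-6)² + (8)²) = √100 = 10
|V_4V_5| = √((2)² + (0)²) = √4 = 2
|V_5V_6| = √((9)² + (-12)²) = √225 = 15
|V_6V_1| = √((-3)² + (-4)²) = √25 = 5
Perimeter = 10 + 4 + 10 + 2 + 15 + 5 = 46.

46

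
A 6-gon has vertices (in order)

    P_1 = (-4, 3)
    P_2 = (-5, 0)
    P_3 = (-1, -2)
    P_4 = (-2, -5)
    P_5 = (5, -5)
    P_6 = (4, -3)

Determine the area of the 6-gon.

33

Apply Gauss's area formula: 2A = Σ (x_i·y_{i+1} − x_{i+1}·y_i), indices taken mod 6.
Cross-terms: 15, 10, 1, 35, 5, 0  ⇒  Σ = 66
Area = |Σ|/2 = 33.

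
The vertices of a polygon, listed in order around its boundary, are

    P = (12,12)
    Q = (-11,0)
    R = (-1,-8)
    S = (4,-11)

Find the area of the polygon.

221.5

Apply the shoelace (surveyor's) formula: 2A = Σ (x_i·y_{i+1} − x_{i+1}·y_i), indices taken mod 4.
Σ = (132) + (88) + (43) + (180) = 443
Area = |Σ|/2 = 221.5.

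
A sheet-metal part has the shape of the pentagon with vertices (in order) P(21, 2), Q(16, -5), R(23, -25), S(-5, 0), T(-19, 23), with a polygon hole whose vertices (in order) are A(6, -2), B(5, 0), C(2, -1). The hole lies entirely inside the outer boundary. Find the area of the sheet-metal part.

Outer boundary:
Cross-terms: -137, -285, -125, -115, -521  ⇒  Σ = -1183
Area = |Σ|/2 = 591.5.
Hole:
Apply the surveyor's formula: 2A = Σ (x_i·y_{i+1} − x_{i+1}·y_i), indices taken mod 3.
Σ = (10) + (-5) + (2) = 7
Area = |Σ|/2 = 3.5.
Net area = 591.5 − 3.5 = 588.

588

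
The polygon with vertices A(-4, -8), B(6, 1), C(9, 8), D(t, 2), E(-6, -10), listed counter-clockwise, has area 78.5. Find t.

-2

The doubled signed area Σ (x_i y_{i+1} − x_{i+1} y_i) is linear in t.
With t=0 it equals 121; the coefficient of t is -18 (from the two edges through D).
So -18·t + 121 = 2·78.5 = 157 ⇒ t = -2.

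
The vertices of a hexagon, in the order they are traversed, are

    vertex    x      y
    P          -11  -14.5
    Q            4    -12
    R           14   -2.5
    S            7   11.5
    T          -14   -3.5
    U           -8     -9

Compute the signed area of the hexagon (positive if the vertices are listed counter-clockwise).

389

Apply Gauss's area formula: 2A = Σ (x_i·y_{i+1} − x_{i+1}·y_i), indices taken mod 6.
P→Q: (-11)(-12) − (4)(-14.5) = 190
Q→R: (4)(-2.5) − (14)(-12) = 158
R→S: (14)(11.5) − (7)(-2.5) = 178.5
S→T: (7)(-3.5) − (-14)(11.5) = 136.5
T→U: (-14)(-9) − (-8)(-3.5) = 98
U→P: (-8)(-14.5) − (-11)(-9) = 17
Σ = 778
Signed area = Σ/2 = 389 (positive ⇒ counter-clockwise traversal).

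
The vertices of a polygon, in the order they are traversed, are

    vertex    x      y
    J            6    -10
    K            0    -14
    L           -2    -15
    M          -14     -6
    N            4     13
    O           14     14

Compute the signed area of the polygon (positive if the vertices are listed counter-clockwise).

-409

Apply Gauss's area formula: 2A = Σ (x_i·y_{i+1} − x_{i+1}·y_i), indices taken mod 6.
J→K: (6)(-14) − (0)(-10) = -84
K→L: (0)(-15) − (-2)(-14) = -28
L→M: (-2)(-6) − (-14)(-15) = -198
M→N: (-14)(13) − (4)(-6) = -158
N→O: (4)(14) − (14)(13) = -126
O→J: (14)(-10) − (6)(14) = -224
Σ = -818
Signed area = Σ/2 = -409 (negative ⇒ clockwise traversal).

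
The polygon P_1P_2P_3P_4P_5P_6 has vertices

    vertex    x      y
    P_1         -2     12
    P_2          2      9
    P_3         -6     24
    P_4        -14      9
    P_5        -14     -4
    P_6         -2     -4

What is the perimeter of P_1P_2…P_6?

|P_1P_2| = √((4)² + (-3)²) = √25 = 5
|P_2P_3| = √((-8)² + (15)²) = √289 = 17
|P_3P_4| = √((-8)² + (-15)²) = √289 = 17
|P_4P_5| = √((0)² + (-13)²) = √169 = 13
|P_5P_6| = √((12)² + (0)²) = √144 = 12
|P_6P_1| = √((0)² + (16)²) = √256 = 16
Perimeter = 5 + 17 + 17 + 13 + 12 + 16 = 80.

80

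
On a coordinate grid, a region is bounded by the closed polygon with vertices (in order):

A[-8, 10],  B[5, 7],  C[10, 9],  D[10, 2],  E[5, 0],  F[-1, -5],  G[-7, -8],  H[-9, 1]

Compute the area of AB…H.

Apply the shoelace formula: 2A = Σ (x_i·y_{i+1} − x_{i+1}·y_i), indices taken mod 8.
A→B: (-8)(7) − (5)(10) = -106
B→C: (5)(9) − (10)(7) = -25
C→D: (10)(2) − (10)(9) = -70
D→E: (10)(0) − (5)(2) = -10
E→F: (5)(-5) − (-1)(0) = -25
F→G: (-1)(-8) − (-7)(-5) = -27
G→H: (-7)(1) − (-9)(-8) = -79
H→A: (-9)(10) − (-8)(1) = -82
Σ = -424
Area = |Σ|/2 = 212.

212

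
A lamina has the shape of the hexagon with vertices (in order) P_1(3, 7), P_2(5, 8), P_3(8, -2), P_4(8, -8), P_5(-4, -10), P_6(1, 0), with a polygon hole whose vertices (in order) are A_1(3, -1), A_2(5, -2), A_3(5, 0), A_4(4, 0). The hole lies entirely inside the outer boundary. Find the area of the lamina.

111.5

Outer boundary:
Σ = (-11) + (-74) + (-48) + (-112) + (10) + (7) = -228
Area = |Σ|/2 = 114.
Hole:
Apply the shoelace (surveyor's) formula: 2A = Σ (x_i·y_{i+1} − x_{i+1}·y_i), indices taken mod 4.
A_1→A_2: (3)(-2) − (5)(-1) = -1
A_2→A_3: (5)(0) − (5)(-2) = 10
A_3→A_4: (5)(0) − (4)(0) = 0
A_4→A_1: (4)(-1) − (3)(0) = -4
Σ = 5
Area = |Σ|/2 = 2.5.
Net area = 114 − 2.5 = 111.5.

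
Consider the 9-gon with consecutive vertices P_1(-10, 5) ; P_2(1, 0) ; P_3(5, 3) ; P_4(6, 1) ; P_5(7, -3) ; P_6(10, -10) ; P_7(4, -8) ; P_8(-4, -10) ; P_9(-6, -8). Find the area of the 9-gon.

165

Σ = (-5) + (3) + (-13) + (-25) + (-40) + (-40) + (-72) + (-28) + (-110) = -330
Area = |Σ|/2 = 165.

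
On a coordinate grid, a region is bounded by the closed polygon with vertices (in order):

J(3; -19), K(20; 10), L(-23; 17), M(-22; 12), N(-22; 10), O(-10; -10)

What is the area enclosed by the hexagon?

831

Apply Gauss's area formula: 2A = Σ (x_i·y_{i+1} − x_{i+1}·y_i), indices taken mod 6.
Cross-terms: 410, 570, 98, 44, 320, 220  ⇒  Σ = 1662
Area = |Σ|/2 = 831.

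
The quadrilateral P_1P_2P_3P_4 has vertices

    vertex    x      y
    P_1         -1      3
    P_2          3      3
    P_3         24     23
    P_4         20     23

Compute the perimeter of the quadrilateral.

|P_1P_2| = √((4)² + (0)²) = √16 = 4
|P_2P_3| = √((21)² + (20)²) = √841 = 29
|P_3P_4| = √((-4)² + (0)²) = √16 = 4
|P_4P_1| = √((-21)² + (-20)²) = √841 = 29
Perimeter = 4 + 29 + 4 + 29 = 66.

66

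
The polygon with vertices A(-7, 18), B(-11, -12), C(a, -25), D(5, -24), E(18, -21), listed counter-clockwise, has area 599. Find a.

-1

The doubled signed area Σ (x_i y_{i+1} − x_{i+1} y_i) is linear in a.
With a=0 it equals 1186; the coefficient of a is -12 (from the two edges through C).
So -12·a + 1186 = 2·599 = 1198 ⇒ a = -1.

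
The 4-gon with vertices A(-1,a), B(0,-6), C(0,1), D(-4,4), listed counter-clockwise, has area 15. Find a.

-4

Write out the shoelace sum; only the two edges meeting at A involve a:
2·Area = [((-4)·a − (-1)·4) + ((-1)·(-6) − 0·a)] + 4
       = -4·a + 14 = 30
⇒ a = -4.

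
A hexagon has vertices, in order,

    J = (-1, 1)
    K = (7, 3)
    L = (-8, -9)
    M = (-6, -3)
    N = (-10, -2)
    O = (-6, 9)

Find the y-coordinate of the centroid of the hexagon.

10/147

Apply Gauss's area formula. First the cross-terms c_i = x_i·y_{i+1} − x_{i+1}·y_i:
  -10, -39, -30, -18, -102, 3  ⇒  2A = -196, A = -98.
Then Σ (y_i + y_{i+1})·c_i = -40, so ȳ = -40 / (6·(-98)) = 10/147.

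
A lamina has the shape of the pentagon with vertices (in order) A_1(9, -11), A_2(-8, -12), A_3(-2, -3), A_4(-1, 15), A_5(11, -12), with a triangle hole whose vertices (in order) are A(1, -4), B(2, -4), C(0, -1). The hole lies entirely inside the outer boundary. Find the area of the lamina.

196

Outer boundary:
Σ = (-196) + (0) + (-33) + (-153) + (-13) = -395
Area = |Σ|/2 = 197.5.
Hole:
Apply Gauss's area formula: 2A = Σ (x_i·y_{i+1} − x_{i+1}·y_i), indices taken mod 3.
Cross-terms: 4, -2, 1  ⇒  Σ = 3
Area = |Σ|/2 = 1.5.
Net area = 197.5 − 1.5 = 196.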